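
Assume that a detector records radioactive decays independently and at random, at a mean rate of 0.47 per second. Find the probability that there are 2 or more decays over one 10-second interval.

0.9482

Over the interval, μ = 0.47 × 10 = 4.7 (a 10-second interval = 10 seconds).
P(N ≥ 2) = 1 − P(N ≤ 1) = 1 − Σ_{j=0}^{1} e^(−μ) μ^j/j! ≈ 0.9482.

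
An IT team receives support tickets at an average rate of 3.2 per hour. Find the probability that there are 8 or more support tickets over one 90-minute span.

Over the interval, μ = 3.2 × 1.5 = 4.8 (a 90-minute span = 1.5 hours).
P(N ≥ 8) = 1 − P(N ≤ 7) = 1 − Σ_{j=0}^{7} e^(−μ) μ^j/j! ≈ 0.1133.

0.1133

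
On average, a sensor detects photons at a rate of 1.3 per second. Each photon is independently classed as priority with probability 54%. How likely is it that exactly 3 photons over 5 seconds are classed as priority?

0.2155

Thinning: the photons that are classed as priority themselves form a Poisson process with rate 0.54 × 1.3 = 0.702 per second.
Over the interval, μ = 0.702 × 5 = 3.51 (5 seconds).
P(N = 3) = e^(−3.51) · 3.51^3/3! ≈ 0.2155.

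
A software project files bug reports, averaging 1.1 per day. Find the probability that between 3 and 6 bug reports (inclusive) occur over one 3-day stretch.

Over the interval, μ = 1.1 × 3 = 3.3 (a 3-day stretch = 3 days).
P(3 ≤ N ≤ 6) = Σ_{j=3}^{6} e^(−3.3) · 3.3^j/j! ≈ 0.5896.

0.5896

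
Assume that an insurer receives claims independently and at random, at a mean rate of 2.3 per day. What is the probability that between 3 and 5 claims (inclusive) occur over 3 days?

Over the interval, μ = 2.3 × 3 = 6.9 (3 days).
P(3 ≤ N ≤ 5) = Σ_{j=3}^{5} e^(−6.9) · 6.9^j/j! ≈ 0.2817.

0.2817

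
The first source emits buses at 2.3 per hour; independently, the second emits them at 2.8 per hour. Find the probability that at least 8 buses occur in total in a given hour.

0.1440

Independent Poisson processes superpose: combined rate λ = 2.3 + 2.8 = 5.1 per hour.
So μ = 5.1.
P(N ≥ 8) = 1 − P(N ≤ 7) ≈ 0.1440.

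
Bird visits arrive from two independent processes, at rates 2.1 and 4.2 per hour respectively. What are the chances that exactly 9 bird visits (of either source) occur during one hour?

Independent Poisson processes superpose: combined rate λ = 2.1 + 4.2 = 6.3 per hour.
So μ = 6.3.
P(N = 9) = e^(−6.3) · 6.3^9/9! ≈ 0.0791.

0.0791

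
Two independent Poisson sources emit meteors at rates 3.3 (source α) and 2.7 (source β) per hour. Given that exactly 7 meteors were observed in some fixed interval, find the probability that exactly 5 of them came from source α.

0.2140

Given the total, each event is independently from source α with probability p = λ_α/(λ_α+λ_β) = 3.3/6 = 0.5500.
So K ~ Binomial(7, 3.3/6): P(K = 5) = C(7,5) · (3.3/6)^5 · (2.7/6)^2 ≈ 0.2140.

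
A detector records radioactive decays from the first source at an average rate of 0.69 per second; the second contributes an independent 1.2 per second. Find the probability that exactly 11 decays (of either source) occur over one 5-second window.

0.1058

Independent Poisson processes superpose: combined rate λ = 0.69 + 1.2 = 1.89 per second.
Over the interval, μ = 1.89 × 5 = 9.45 (a 5-second window = 5 seconds).
P(N = 11) = e^(−9.45) · 9.45^11/11! ≈ 0.1058.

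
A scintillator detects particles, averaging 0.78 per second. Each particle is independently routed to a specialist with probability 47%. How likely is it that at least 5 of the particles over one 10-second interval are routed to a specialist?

0.3062

Thinning: the particles that are routed to a specialist themselves form a Poisson process with rate 0.47 × 0.78 = 0.3666 per second.
Over the interval, μ = 0.3666 × 10 = 3.666 (a 10-second interval = 10 seconds).
P(N ≥ 5) = 1 − P(N ≤ 4) ≈ 0.3062.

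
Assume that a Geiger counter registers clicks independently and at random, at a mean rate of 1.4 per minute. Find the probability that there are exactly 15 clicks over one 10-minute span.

Over the interval, μ = 1.4 × 10 = 14 (a 10-minute span = 10 minutes).
P(N = 15) = e^(−μ) μ^15/15! = e^(−14) · 14^15/1307674368000 ≈ 0.0989.

0.0989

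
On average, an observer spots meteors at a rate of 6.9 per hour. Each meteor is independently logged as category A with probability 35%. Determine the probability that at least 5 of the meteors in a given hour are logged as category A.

0.0978

Thinning: the meteors that are logged as category A themselves form a Poisson process with rate 0.35 × 6.9 = 2.415 per hour.
So μ = 2.415.
P(N ≥ 5) = 1 − P(N ≤ 4) ≈ 0.0978.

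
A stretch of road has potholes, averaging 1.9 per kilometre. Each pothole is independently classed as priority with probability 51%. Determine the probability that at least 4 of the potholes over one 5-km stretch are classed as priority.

0.7125

Thinning: the potholes that are classed as priority themselves form a Poisson process with rate 0.51 × 1.9 = 0.969 per kilometre.
Over the interval, μ = 0.969 × 5 = 4.845 (a 5-km stretch = 5 kilometres).
P(N ≥ 4) = 1 − P(N ≤ 3) ≈ 0.7125.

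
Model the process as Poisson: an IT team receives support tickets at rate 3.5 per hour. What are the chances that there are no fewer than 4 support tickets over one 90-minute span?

Over the interval, μ = 3.5 × 1.5 = 5.25 (a 90-minute span = 1.5 hours).
P(N ≥ 4) = 1 − P(N ≤ 3) = 1 − Σ_{j=0}^{3} e^(−μ) μ^j/j! ≈ 0.7683.

0.7683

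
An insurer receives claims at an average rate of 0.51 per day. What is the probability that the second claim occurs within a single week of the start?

0.8713

Over the interval, μ = 0.51 × 7 = 3.57 (a week = 7 days).
The second arrival falls in the interval iff at least 2 events occur there: P(S_2 ≤ t) = P(N ≥ 2) = 1 − P(N ≤ 1) ≈ 0.8713.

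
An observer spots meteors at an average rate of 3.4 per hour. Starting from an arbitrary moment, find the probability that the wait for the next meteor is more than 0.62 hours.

0.1215

The wait for the next event is exponential with rate λ = 3.4 per hour.
P(T > 0.62) = e^(−λt) = e^(−3.4 × 0.62) = e^(−2.108) ≈ 0.1215.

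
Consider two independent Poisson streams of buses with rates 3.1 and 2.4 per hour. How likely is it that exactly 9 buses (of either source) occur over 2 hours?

0.1085

Independent Poisson processes superpose: combined rate λ = 3.1 + 2.4 = 5.5 per hour.
Over the interval, μ = 5.5 × 2 = 11 (2 hours).
P(N = 9) = e^(−11) · 11^9/9! ≈ 0.1085.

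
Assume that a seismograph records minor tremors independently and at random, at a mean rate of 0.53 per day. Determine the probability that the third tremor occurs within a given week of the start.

Over the interval, μ = 0.53 × 7 = 3.71 (a week = 7 days).
The third arrival falls in the interval iff at least 3 events occur there: P(S_3 ≤ t) = P(N ≥ 3) = 1 − P(N ≤ 2) ≈ 0.7163.

0.7163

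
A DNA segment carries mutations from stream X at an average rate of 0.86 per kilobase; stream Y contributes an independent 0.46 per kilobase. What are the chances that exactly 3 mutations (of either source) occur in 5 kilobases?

Independent Poisson processes superpose: combined rate λ = 0.86 + 0.46 = 1.32 per kilobase.
Over the interval, μ = 1.32 × 5 = 6.6 (5 kilobases).
P(N = 3) = e^(−6.6) · 6.6^3/3! ≈ 0.0652.

0.0652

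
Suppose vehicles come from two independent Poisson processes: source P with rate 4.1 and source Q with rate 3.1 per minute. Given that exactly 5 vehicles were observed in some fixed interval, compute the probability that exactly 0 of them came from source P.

0.0148

Given the total, each event is independently from source P with probability p = λ_P/(λ_P+λ_Q) = 4.1/7.2 ≈ 0.5694.
So K ~ Binomial(5, 4.1/7.2): P(K = 0) = C(5,0) · (4.1/7.2)^0 · (3.1/7.2)^5 ≈ 0.0148.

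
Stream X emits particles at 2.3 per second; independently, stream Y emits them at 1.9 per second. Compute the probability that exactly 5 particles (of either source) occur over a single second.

0.1633

Independent Poisson processes superpose: combined rate λ = 2.3 + 1.9 = 4.2 per second.
So μ = 4.2.
P(N = 5) = e^(−4.2) · 4.2^5/5! ≈ 0.1633.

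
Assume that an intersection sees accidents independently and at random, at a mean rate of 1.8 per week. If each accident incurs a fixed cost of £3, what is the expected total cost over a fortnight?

E[N] = 1.8 × 2 = 3.6 (a fortnight = 2 weeks); E[cost] = 3.6 × £3 = £10.8.

£10.8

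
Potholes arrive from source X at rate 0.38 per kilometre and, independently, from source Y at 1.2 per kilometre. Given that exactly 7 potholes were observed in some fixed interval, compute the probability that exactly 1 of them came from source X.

0.3231

Given the total, each event is independently from source X with probability p = λ_X/(λ_X+λ_Y) = 0.38/1.58 ≈ 0.2405.
So K ~ Binomial(7, 0.38/1.58): P(K = 1) = C(7,1) · (0.38/1.58)^1 · (1.2/1.58)^6 ≈ 0.3231.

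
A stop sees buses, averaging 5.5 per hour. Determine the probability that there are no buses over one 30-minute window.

Over the interval, μ = 5.5 × 0.5 = 2.75 (a 30-minute window = 0.5 hours).
P(N = 0) = e^(−μ) μ^0/0! = e^(−2.75) · 2.75^0/1 ≈ 0.0639.

0.0639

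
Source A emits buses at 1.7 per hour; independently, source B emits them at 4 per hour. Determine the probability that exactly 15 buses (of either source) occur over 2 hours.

0.0611

Independent Poisson processes superpose: combined rate λ = 1.7 + 4 = 5.7 per hour.
Over the interval, μ = 5.7 × 2 = 11.4 (2 hours).
P(N = 15) = e^(−11.4) · 11.4^15/15! ≈ 0.0611.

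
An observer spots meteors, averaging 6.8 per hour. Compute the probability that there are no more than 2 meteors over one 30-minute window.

0.3397

Over the interval, μ = 6.8 × 0.5 = 3.4 (a 30-minute window = 0.5 hours).
P(N ≤ 2) = Σ_{j=0}^{2} e^(−μ) μ^j/j! ≈ 0.3397.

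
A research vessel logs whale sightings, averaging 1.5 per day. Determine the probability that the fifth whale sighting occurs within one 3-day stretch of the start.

0.4679

Over the interval, μ = 1.5 × 3 = 4.5 (a 3-day stretch = 3 days).
The fifth arrival falls in the interval iff at least 5 events occur there: P(S_5 ≤ t) = P(N ≥ 5) = 1 − P(N ≤ 4) ≈ 0.4679.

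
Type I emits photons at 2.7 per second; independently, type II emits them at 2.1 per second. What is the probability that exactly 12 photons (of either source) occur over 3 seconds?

Independent Poisson processes superpose: combined rate λ = 2.7 + 2.1 = 4.8 per second.
Over the interval, μ = 4.8 × 3 = 14.4 (3 seconds).
P(N = 12) = e^(−14.4) · 14.4^12/12! ≈ 0.0925.

0.0925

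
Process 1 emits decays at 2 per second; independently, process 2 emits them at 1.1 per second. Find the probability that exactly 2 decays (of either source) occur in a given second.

Independent Poisson processes superpose: combined rate λ = 2 + 1.1 = 3.1 per second.
So μ = 3.1.
P(N = 2) = e^(−3.1) · 3.1^2/2! ≈ 0.2165.

0.2165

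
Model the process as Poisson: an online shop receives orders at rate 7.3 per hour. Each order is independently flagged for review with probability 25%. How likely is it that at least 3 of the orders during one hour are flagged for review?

Thinning: the orders that are flagged for review themselves form a Poisson process with rate 0.25 × 7.3 = 1.825 per hour.
So μ = 1.825.
P(N ≥ 3) = 1 − P(N ≤ 2) ≈ 0.2761.

0.2761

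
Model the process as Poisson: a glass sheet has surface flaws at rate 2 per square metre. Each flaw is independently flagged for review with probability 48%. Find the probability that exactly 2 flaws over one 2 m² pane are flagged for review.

0.2702

Thinning: the flaws that are flagged for review themselves form a Poisson process with rate 0.48 × 2 = 0.96 per square metre.
Over the interval, μ = 0.96 × 2 = 1.92 (a 2 m² pane = 2 square metres).
P(N = 2) = e^(−1.92) · 1.92^2/2! ≈ 0.2702.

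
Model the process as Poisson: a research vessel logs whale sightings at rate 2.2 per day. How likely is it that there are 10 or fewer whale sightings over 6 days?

Over the interval, μ = 2.2 × 6 = 13.2 (6 days).
P(N ≤ 10) = Σ_{j=0}^{10} e^(−μ) μ^j/j! ≈ 0.2349.

0.2349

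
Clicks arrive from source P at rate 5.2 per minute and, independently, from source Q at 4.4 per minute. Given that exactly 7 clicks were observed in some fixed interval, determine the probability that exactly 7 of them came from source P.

Given the total, each event is independently from source P with probability p = λ_P/(λ_P+λ_Q) = 5.2/9.6 ≈ 0.5417.
So K ~ Binomial(7, 5.2/9.6): P(K = 7) = C(7,7) · (5.2/9.6)^7 · (4.4/9.6)^0 ≈ 0.0137.

0.0137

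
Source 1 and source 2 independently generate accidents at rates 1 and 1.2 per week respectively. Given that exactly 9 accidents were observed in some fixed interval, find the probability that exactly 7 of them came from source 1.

0.0429

Given the total, each event is independently from source 1 with probability p = λ_1/(λ_1+λ_2) = 1/2.2 ≈ 0.4545.
So K ~ Binomial(9, 1/2.2): P(K = 7) = C(9,7) · (1/2.2)^7 · (1.2/2.2)^2 ≈ 0.0429.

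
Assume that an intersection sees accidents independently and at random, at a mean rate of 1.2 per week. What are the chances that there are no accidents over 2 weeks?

Over the interval, μ = 1.2 × 2 = 2.4 (2 weeks).
P(N = 0) = e^(−μ) μ^0/0! = e^(−2.4) · 2.4^0/1 ≈ 0.0907.

0.0907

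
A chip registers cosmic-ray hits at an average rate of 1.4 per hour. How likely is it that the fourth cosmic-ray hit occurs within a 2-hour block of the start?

Over the interval, μ = 1.4 × 2 = 2.8 (a 2-hour block = 2 hours).
The fourth arrival falls in the interval iff at least 4 events occur there: P(S_4 ≤ t) = P(N ≥ 4) = 1 − P(N ≤ 3) ≈ 0.3081.

0.3081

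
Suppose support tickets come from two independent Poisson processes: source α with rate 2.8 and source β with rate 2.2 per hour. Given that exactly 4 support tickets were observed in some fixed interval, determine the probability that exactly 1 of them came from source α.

Given the total, each event is independently from source α with probability p = λ_α/(λ_α+λ_β) = 2.8/5 = 0.5600.
So K ~ Binomial(4, 2.8/5): P(K = 1) = C(4,1) · (2.8/5)^1 · (2.2/5)^3 ≈ 0.1908.

0.1908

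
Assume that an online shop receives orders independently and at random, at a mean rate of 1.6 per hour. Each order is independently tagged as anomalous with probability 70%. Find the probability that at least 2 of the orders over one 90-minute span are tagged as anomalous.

Thinning: the orders that are tagged as anomalous themselves form a Poisson process with rate 0.7 × 1.6 = 1.12 per hour.
Over the interval, μ = 1.12 × 1.5 = 1.68 (a 90-minute span = 1.5 hours).
P(N ≥ 2) = 1 − P(N ≤ 1) ≈ 0.5005.

0.5005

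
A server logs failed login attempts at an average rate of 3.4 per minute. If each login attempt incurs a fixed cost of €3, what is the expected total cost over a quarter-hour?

E[N] = 3.4 × 15 = 51 (a quarter-hour = 15 minutes); E[cost] = 51 × €3 = €153.

€153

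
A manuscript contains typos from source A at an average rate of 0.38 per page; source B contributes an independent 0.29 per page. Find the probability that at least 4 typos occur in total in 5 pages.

Independent Poisson processes superpose: combined rate λ = 0.38 + 0.29 = 0.67 per page.
Over the interval, μ = 0.67 × 5 = 3.35 (5 pages).
P(N ≥ 4) = 1 − P(N ≤ 3) ≈ 0.4307.

0.4307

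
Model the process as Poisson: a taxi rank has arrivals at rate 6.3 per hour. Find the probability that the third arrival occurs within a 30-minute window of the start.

Over the interval, μ = 6.3 × 0.5 = 3.15 (a 30-minute window = 0.5 hours).
The third arrival falls in the interval iff at least 3 events occur there: P(S_3 ≤ t) = P(N ≥ 3) = 1 − P(N ≤ 2) ≈ 0.6096.

0.6096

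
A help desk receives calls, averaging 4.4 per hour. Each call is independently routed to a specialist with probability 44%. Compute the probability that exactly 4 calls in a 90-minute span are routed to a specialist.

0.1624

Thinning: the calls that are routed to a specialist themselves form a Poisson process with rate 0.44 × 4.4 = 1.936 per hour.
Over the interval, μ = 1.936 × 1.5 = 2.904 (a 90-minute span = 1.5 hours).
P(N = 4) = e^(−2.904) · 2.904^4/4! ≈ 0.1624.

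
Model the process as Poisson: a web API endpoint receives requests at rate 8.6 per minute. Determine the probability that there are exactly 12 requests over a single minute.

With mean μ = 8.6 per minute,
P(N = 12) = e^(−μ) μ^12/12! = e^(−8.6) · 8.6^12/479001600 ≈ 0.0629.

0.0629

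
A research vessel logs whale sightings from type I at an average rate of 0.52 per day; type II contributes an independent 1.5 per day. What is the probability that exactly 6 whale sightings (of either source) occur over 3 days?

Independent Poisson processes superpose: combined rate λ = 0.52 + 1.5 = 2.02 per day.
Over the interval, μ = 2.02 × 3 = 6.06 (3 days).
P(N = 6) = e^(−6.06) · 6.06^6/6! ≈ 0.1606.

0.1606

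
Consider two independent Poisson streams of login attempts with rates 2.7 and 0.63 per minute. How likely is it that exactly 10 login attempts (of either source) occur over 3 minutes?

0.1251

Independent Poisson processes superpose: combined rate λ = 2.7 + 0.63 = 3.33 per minute.
Over the interval, μ = 3.33 × 3 = 9.99 (3 minutes).
P(N = 10) = e^(−9.99) · 9.99^10/10! ≈ 0.1251.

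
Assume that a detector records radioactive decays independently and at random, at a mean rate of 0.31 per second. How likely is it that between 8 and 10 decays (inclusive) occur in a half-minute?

Over the interval, μ = 0.31 × 30 = 9.3 (a half-minute = 30 seconds).
P(8 ≤ N ≤ 10) = Σ_{j=8}^{10} e^(−9.3) · 9.3^j/j! ≈ 0.3799.

0.3799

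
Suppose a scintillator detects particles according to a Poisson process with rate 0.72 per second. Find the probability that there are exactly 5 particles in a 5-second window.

Over the interval, μ = 0.72 × 5 = 3.6 (a 5-second window = 5 seconds).
P(N = 5) = e^(−μ) μ^5/5! = e^(−3.6) · 3.6^5/120 ≈ 0.1377.

0.1377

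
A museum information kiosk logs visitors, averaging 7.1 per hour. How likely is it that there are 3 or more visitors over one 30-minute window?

Over the interval, μ = 7.1 × 0.5 = 3.55 (a 30-minute window = 0.5 hours).
P(N ≥ 3) = 1 − P(N ≤ 2) = 1 − Σ_{j=0}^{2} e^(−μ) μ^j/j! ≈ 0.6883.

0.6883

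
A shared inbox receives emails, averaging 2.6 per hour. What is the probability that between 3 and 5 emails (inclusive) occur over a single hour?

With mean μ = 2.6 per hour,
P(3 ≤ N ≤ 5) = Σ_{j=3}^{5} e^(−2.6) · 2.6^j/j! ≈ 0.4325.

0.4325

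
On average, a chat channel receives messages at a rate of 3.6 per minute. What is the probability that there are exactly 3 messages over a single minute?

With mean μ = 3.6 per minute,
P(N = 3) = e^(−μ) μ^3/3! = e^(−3.6) · 3.6^3/6 ≈ 0.2125.

0.2125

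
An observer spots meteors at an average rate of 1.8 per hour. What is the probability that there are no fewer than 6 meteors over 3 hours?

Over the interval, μ = 1.8 × 3 = 5.4 (3 hours).
P(N ≥ 6) = 1 − P(N ≤ 5) = 1 − Σ_{j=0}^{5} e^(−μ) μ^j/j! ≈ 0.4539.

0.4539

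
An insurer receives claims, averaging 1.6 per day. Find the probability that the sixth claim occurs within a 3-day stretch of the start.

Over the interval, μ = 1.6 × 3 = 4.8 (a 3-day stretch = 3 days).
The sixth arrival falls in the interval iff at least 6 events occur there: P(S_6 ≤ t) = P(N ≥ 6) = 1 − P(N ≤ 5) ≈ 0.3490.

0.3490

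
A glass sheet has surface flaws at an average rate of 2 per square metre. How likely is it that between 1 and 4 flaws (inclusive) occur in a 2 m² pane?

Over the interval, μ = 2 × 2 = 4 (a 2 m² pane = 2 square metres).
P(1 ≤ N ≤ 4) = Σ_{j=1}^{4} e^(−4) · 4^j/j! ≈ 0.6105.

0.6105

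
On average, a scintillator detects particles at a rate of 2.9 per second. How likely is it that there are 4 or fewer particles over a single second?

0.8318

With mean μ = 2.9 per second,
P(N ≤ 4) = Σ_{j=0}^{4} e^(−μ) μ^j/j! ≈ 0.8318.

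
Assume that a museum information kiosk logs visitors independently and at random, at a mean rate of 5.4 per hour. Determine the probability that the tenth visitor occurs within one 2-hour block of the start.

Over the interval, μ = 5.4 × 2 = 10.8 (a 2-hour block = 2 hours).
The tenth arrival falls in the interval iff at least 10 events occur there: P(S_10 ≤ t) = P(N ≥ 10) = 1 − P(N ≤ 9) ≈ 0.6374.

0.6374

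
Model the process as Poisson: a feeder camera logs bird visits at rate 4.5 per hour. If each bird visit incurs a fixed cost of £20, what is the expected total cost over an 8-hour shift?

E[N] = 4.5 × 8 = 36 (an 8-hour shift = 8 hours); E[cost] = 36 × £20 = £720.

£720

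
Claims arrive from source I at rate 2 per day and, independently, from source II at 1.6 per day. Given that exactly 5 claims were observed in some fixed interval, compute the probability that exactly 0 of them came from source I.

0.0173

Given the total, each event is independently from source I with probability p = λ_I/(λ_I+λ_II) = 2/3.6 ≈ 0.5556.
So K ~ Binomial(5, 2/3.6): P(K = 0) = C(5,0) · (2/3.6)^0 · (1.6/3.6)^5 ≈ 0.0173.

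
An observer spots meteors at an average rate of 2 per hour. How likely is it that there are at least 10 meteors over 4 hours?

0.2834

Over the interval, μ = 2 × 4 = 8 (4 hours).
P(N ≥ 10) = 1 − P(N ≤ 9) = 1 − Σ_{j=0}^{9} e^(−μ) μ^j/j! ≈ 0.2834.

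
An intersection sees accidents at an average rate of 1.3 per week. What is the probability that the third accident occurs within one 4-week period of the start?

0.8912

Over the interval, μ = 1.3 × 4 = 5.2 (a 4-week period = 4 weeks).
The third arrival falls in the interval iff at least 3 events occur there: P(S_3 ≤ t) = P(N ≥ 3) = 1 − P(N ≤ 2) ≈ 0.8912.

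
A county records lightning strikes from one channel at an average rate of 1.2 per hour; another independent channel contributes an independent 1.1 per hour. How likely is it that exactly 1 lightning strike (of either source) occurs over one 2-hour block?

0.0462

Independent Poisson processes superpose: combined rate λ = 1.2 + 1.1 = 2.3 per hour.
Over the interval, μ = 2.3 × 2 = 4.6 (a 2-hour block = 2 hours).
P(N = 1) = e^(−4.6) · 4.6^1/1! ≈ 0.0462.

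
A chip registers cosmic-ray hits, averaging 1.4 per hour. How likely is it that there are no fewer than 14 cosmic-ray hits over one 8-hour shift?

Over the interval, μ = 1.4 × 8 = 11.2 (an 8-hour shift = 8 hours).
P(N ≥ 14) = 1 − P(N ≤ 13) = 1 − Σ_{j=0}^{13} e^(−μ) μ^j/j! ≈ 0.2376.

0.2376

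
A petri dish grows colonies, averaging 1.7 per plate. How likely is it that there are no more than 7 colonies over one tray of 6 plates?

Over the interval, μ = 1.7 × 6 = 10.2 (a tray of 6 plates = 6 plates).
P(N ≤ 7) = Σ_{j=0}^{7} e^(−μ) μ^j/j! ≈ 0.2027.

0.2027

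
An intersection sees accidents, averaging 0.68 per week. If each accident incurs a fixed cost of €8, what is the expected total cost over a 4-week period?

€21.76

E[N] = 0.68 × 4 = 2.72 (a 4-week period = 4 weeks); E[cost] = 2.72 × €8 = €21.76.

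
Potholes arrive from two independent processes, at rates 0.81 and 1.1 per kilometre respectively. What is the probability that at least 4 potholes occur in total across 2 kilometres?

0.5306

Independent Poisson processes superpose: combined rate λ = 0.81 + 1.1 = 1.91 per kilometre.
Over the interval, μ = 1.91 × 2 = 3.82 (2 kilometres).
P(N ≥ 4) = 1 − P(N ≤ 3) ≈ 0.5306.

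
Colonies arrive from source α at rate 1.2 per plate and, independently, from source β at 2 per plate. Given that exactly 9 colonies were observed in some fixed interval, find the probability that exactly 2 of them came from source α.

Given the total, each event is independently from source α with probability p = λ_α/(λ_α+λ_β) = 1.2/3.2 = 0.3750.
So K ~ Binomial(9, 1.2/3.2): P(K = 2) = C(9,2) · (1.2/3.2)^2 · (2/3.2)^7 ≈ 0.1886.

0.1886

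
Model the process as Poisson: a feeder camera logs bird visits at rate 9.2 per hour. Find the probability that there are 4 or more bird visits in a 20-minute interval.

0.3677

Over the interval, μ = 9.2 × 1/3 ≈ 3.06667 (a 20-minute interval = 1/3 hours).
P(N ≥ 4) = 1 − P(N ≤ 3) = 1 − Σ_{j=0}^{3} e^(−μ) μ^j/j! ≈ 0.3677.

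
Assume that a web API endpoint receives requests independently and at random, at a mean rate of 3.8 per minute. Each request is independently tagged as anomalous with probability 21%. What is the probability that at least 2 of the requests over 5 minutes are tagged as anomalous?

Thinning: the requests that are tagged as anomalous themselves form a Poisson process with rate 0.21 × 3.8 = 0.798 per minute.
Over the interval, μ = 0.798 × 5 = 3.99 (5 minutes).
P(N ≥ 2) = 1 − P(N ≤ 1) ≈ 0.9077.

0.9077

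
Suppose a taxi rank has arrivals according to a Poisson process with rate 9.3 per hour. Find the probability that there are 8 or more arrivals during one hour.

0.7100

With mean μ = 9.3 per hour,
P(N ≥ 8) = 1 − P(N ≤ 7) = 1 − Σ_{j=0}^{7} e^(−μ) μ^j/j! ≈ 0.7100.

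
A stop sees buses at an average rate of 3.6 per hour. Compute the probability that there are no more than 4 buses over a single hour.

With mean μ = 3.6 per hour,
P(N ≤ 4) = Σ_{j=0}^{4} e^(−μ) μ^j/j! ≈ 0.7064.

0.7064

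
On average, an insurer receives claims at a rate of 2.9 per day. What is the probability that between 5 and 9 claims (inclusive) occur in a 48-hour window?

Over the interval, μ = 2.9 × 2 = 5.8 (a 48-hour window = 2 days).
P(5 ≤ N ≤ 9) = Σ_{j=5}^{9} e^(−5.8) · 5.8^j/j! ≈ 0.6164.

0.6164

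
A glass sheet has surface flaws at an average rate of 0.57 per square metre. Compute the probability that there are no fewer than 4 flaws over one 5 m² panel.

0.3192

Over the interval, μ = 0.57 × 5 = 2.85 (a 5 m² panel = 5 square metres).
P(N ≥ 4) = 1 − P(N ≤ 3) = 1 − Σ_{j=0}^{3} e^(−μ) μ^j/j! ≈ 0.3192.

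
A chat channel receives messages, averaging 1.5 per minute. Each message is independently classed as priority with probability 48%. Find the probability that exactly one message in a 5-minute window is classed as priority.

0.0984

Thinning: the messages that are classed as priority themselves form a Poisson process with rate 0.48 × 1.5 = 0.72 per minute.
Over the interval, μ = 0.72 × 5 = 3.6 (a 5-minute window = 5 minutes).
P(N = 1) = e^(−3.6) · 3.6^1/1! ≈ 0.0984.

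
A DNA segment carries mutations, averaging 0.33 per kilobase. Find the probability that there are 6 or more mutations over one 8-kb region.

0.0520

Over the interval, μ = 0.33 × 8 = 2.64 (an 8-kb region = 8 kilobases).
P(N ≥ 6) = 1 − P(N ≤ 5) = 1 − Σ_{j=0}^{5} e^(−μ) μ^j/j! ≈ 0.0520.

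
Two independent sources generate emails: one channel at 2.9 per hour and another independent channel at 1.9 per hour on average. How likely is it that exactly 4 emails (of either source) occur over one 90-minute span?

0.0836

Independent Poisson processes superpose: combined rate λ = 2.9 + 1.9 = 4.8 per hour.
Over the interval, μ = 4.8 × 1.5 = 7.2 (a 90-minute span = 1.5 hours).
P(N = 4) = e^(−7.2) · 7.2^4/4! ≈ 0.0836.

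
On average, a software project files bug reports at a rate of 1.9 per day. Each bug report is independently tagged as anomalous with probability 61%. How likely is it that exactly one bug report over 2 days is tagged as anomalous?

Thinning: the bug reports that are tagged as anomalous themselves form a Poisson process with rate 0.61 × 1.9 = 1.159 per day.
Over the interval, μ = 1.159 × 2 = 2.318 (2 days).
P(N = 1) = e^(−2.318) · 2.318^1/1! ≈ 0.2283.

0.2283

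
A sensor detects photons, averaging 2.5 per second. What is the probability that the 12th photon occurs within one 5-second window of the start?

Over the interval, μ = 2.5 × 5 = 12.5 (a 5-second window = 5 seconds).
The 12th arrival falls in the interval iff at least 12 events occur there: P(S_12 ≤ t) = P(N ≥ 12) = 1 − P(N ≤ 11) ≈ 0.5942.

0.5942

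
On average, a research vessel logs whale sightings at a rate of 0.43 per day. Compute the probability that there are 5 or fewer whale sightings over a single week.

0.9151

Over the interval, μ = 0.43 × 7 = 3.01 (a week = 7 days).
P(N ≤ 5) = Σ_{j=0}^{5} e^(−μ) μ^j/j! ≈ 0.9151.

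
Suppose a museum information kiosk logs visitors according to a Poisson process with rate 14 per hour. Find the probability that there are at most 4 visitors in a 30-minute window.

0.1730

Over the interval, μ = 14 × 0.5 = 7 (a 30-minute window = 0.5 hours).
P(N ≤ 4) = Σ_{j=0}^{4} e^(−μ) μ^j/j! ≈ 0.1730.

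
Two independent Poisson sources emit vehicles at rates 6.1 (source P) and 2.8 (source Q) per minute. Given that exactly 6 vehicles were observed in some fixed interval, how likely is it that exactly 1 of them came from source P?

0.0127

Given the total, each event is independently from source P with probability p = λ_P/(λ_P+λ_Q) = 6.1/8.9 ≈ 0.6854.
So K ~ Binomial(6, 6.1/8.9): P(K = 1) = C(6,1) · (6.1/8.9)^1 · (2.8/8.9)^5 ≈ 0.0127.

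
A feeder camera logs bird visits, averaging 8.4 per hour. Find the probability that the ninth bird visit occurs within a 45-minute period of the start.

0.1852

Over the interval, μ = 8.4 × 0.75 = 6.3 (a 45-minute period = 0.75 hours).
The ninth arrival falls in the interval iff at least 9 events occur there: P(S_9 ≤ t) = P(N ≥ 9) = 1 − P(N ≤ 8) ≈ 0.1852.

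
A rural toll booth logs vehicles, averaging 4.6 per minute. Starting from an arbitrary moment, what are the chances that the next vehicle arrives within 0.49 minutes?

0.8950

Inter-arrival times are exponential with rate λ = 4.6 per minute.
P(T ≤ 0.49) = 1 − e^(−λt) = 1 − e^(−4.6 × 0.49) = 1 − e^(−2.254) ≈ 0.8950.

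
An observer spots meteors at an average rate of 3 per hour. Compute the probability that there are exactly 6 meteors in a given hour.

0.0504

With mean μ = 3 per hour,
P(N = 6) = e^(−μ) μ^6/6! = e^(−3) · 3^6/720 ≈ 0.0504.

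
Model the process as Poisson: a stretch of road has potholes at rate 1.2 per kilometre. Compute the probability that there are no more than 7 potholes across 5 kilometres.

0.7440

Over the interval, μ = 1.2 × 5 = 6 (5 kilometres).
P(N ≤ 7) = Σ_{j=0}^{7} e^(−μ) μ^j/j! ≈ 0.7440.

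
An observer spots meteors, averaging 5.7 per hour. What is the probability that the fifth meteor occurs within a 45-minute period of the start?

Over the interval, μ = 5.7 × 0.75 = 4.275 (a 45-minute period = 0.75 hours).
The fifth arrival falls in the interval iff at least 5 events occur there: P(S_5 ≤ t) = P(N ≥ 5) = 1 − P(N ≤ 4) ≈ 0.4247.

0.4247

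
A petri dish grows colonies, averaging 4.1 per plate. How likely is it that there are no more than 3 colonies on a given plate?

With mean μ = 4.1 per plate,
P(N ≤ 3) = Σ_{j=0}^{3} e^(−μ) μ^j/j! ≈ 0.4142.

0.4142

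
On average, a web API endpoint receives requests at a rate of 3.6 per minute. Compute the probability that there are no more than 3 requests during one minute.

0.5152

With mean μ = 3.6 per minute,
P(N ≤ 3) = Σ_{j=0}^{3} e^(−μ) μ^j/j! ≈ 0.5152.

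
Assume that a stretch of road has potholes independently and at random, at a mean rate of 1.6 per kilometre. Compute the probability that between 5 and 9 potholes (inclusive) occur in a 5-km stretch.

Over the interval, μ = 1.6 × 5 = 8 (a 5-km stretch = 5 kilometres).
P(5 ≤ N ≤ 9) = Σ_{j=5}^{9} e^(−8) · 8^j/j! ≈ 0.6170.

0.6170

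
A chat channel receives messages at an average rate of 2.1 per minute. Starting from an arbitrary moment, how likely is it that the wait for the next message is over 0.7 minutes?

The wait for the next event is exponential with rate λ = 2.1 per minute.
P(T > 0.7) = e^(−λt) = e^(−2.1 × 0.7) = e^(−1.47) ≈ 0.2299.

0.2299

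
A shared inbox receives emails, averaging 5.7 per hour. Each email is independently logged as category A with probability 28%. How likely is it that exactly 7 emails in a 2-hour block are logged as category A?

0.0275

Thinning: the emails that are logged as category A themselves form a Poisson process with rate 0.28 × 5.7 = 1.596 per hour.
Over the interval, μ = 1.596 × 2 = 3.192 (a 2-hour block = 2 hours).
P(N = 7) = e^(−3.192) · 3.192^7/7! ≈ 0.0275.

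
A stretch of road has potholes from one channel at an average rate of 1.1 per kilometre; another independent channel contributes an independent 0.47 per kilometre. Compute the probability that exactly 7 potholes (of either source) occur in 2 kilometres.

Independent Poisson processes superpose: combined rate λ = 1.1 + 0.47 = 1.57 per kilometre.
Over the interval, μ = 1.57 × 2 = 3.14 (2 kilometres).
P(N = 7) = e^(−3.14) · 3.14^7/7! ≈ 0.0258.

0.0258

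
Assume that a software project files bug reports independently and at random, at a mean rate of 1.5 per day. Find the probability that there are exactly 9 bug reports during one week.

0.1177

Over the interval, μ = 1.5 × 7 = 10.5 (a week = 7 days).
P(N = 9) = e^(−μ) μ^9/9! = e^(−10.5) · 10.5^9/362880 ≈ 0.1177.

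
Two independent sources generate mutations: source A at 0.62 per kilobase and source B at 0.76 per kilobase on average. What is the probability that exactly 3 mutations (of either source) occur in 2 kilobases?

Independent Poisson processes superpose: combined rate λ = 0.62 + 0.76 = 1.38 per kilobase.
Over the interval, μ = 1.38 × 2 = 2.76 (2 kilobases).
P(N = 3) = e^(−2.76) · 2.76^3/3! ≈ 0.2218.

0.2218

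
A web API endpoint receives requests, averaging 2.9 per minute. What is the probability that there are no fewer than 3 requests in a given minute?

0.5540

With mean μ = 2.9 per minute,
P(N ≥ 3) = 1 − P(N ≤ 2) = 1 − Σ_{j=0}^{2} e^(−μ) μ^j/j! ≈ 0.5540.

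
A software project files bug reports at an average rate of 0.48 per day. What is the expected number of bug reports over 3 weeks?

10.08

E[N] = λt = 0.48 × 21 = 10.08 (3 weeks = 21 days).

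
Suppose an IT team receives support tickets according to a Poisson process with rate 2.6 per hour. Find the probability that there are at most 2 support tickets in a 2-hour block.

0.1088

Over the interval, μ = 2.6 × 2 = 5.2 (a 2-hour block = 2 hours).
P(N ≤ 2) = Σ_{j=0}^{2} e^(−μ) μ^j/j! ≈ 0.1088.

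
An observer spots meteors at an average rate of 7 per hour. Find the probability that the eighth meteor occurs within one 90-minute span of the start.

Over the interval, μ = 7 × 1.5 = 10.5 (a 90-minute span = 1.5 hours).
The eighth arrival falls in the interval iff at least 8 events occur there: P(S_8 ≤ t) = P(N ≥ 8) = 1 − P(N ≤ 7) ≈ 0.8215.

0.8215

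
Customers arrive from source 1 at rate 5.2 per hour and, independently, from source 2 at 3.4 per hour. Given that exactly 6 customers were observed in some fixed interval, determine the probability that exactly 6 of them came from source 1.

Given the total, each event is independently from source 1 with probability p = λ_1/(λ_1+λ_2) = 5.2/8.6 ≈ 0.6047.
So K ~ Binomial(6, 5.2/8.6): P(K = 6) = C(6,6) · (5.2/8.6)^6 · (3.4/8.6)^0 ≈ 0.0489.

0.0489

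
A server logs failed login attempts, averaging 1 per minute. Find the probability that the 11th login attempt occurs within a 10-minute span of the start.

Over the interval, μ = 1 × 10 = 10 (a 10-minute span = 10 minutes).
The 11th arrival falls in the interval iff at least 11 events occur there: P(S_11 ≤ t) = P(N ≥ 11) = 1 − P(N ≤ 10) ≈ 0.4170.

0.4170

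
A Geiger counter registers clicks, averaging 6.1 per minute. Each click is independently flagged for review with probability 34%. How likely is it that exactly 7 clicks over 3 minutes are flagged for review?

0.1422

Thinning: the clicks that are flagged for review themselves form a Poisson process with rate 0.34 × 6.1 = 2.074 per minute.
Over the interval, μ = 2.074 × 3 = 6.222 (3 minutes).
P(N = 7) = e^(−6.222) · 6.222^7/7! ≈ 0.1422.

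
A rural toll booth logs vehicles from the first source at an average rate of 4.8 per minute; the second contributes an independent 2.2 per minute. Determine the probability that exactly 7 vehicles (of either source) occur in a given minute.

0.1490

Independent Poisson processes superpose: combined rate λ = 4.8 + 2.2 = 7 per minute.
So μ = 7.
P(N = 7) = e^(−7) · 7^7/7! ≈ 0.1490.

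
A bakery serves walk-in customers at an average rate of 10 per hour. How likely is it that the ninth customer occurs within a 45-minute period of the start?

Over the interval, μ = 10 × 0.75 = 7.5 (a 45-minute period = 0.75 hours).
The ninth arrival falls in the interval iff at least 9 events occur there: P(S_9 ≤ t) = P(N ≥ 9) = 1 − P(N ≤ 8) ≈ 0.3380.

0.3380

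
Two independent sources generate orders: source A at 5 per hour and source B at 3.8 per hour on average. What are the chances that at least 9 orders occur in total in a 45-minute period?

Independent Poisson processes superpose: combined rate λ = 5 + 3.8 = 8.8 per hour.
Over the interval, μ = 8.8 × 0.75 = 6.6 (a 45-minute period = 0.75 hours).
P(N ≥ 9) = 1 − P(N ≤ 8) ≈ 0.2204.

0.2204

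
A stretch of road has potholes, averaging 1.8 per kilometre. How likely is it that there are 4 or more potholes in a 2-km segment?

0.4848

Over the interval, μ = 1.8 × 2 = 3.6 (a 2-km segment = 2 kilometres).
P(N ≥ 4) = 1 − P(N ≤ 3) = 1 − Σ_{j=0}^{3} e^(−μ) μ^j/j! ≈ 0.4848.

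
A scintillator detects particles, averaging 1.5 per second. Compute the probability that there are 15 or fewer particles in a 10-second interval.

0.5681

Over the interval, μ = 1.5 × 10 = 15 (a 10-second interval = 10 seconds).
P(N ≤ 15) = Σ_{j=0}^{15} e^(−μ) μ^j/j! ≈ 0.5681.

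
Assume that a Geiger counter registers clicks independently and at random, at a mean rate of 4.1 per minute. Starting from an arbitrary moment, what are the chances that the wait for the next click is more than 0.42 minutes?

The wait for the next event is exponential with rate λ = 4.1 per minute.
P(T > 0.42) = e^(−λt) = e^(−4.1 × 0.42) = e^(−1.722) ≈ 0.1787.

0.1787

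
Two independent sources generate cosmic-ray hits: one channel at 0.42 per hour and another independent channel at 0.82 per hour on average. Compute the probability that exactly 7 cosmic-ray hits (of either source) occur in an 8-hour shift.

Independent Poisson processes superpose: combined rate λ = 0.42 + 0.82 = 1.24 per hour.
Over the interval, μ = 1.24 × 8 = 9.92 (an 8-hour shift = 8 hours).
P(N = 7) = e^(−9.92) · 9.92^7/7! ≈ 0.0922.

0.0922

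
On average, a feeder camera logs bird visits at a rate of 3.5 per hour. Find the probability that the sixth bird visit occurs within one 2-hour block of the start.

0.6993

Over the interval, μ = 3.5 × 2 = 7 (a 2-hour block = 2 hours).
The sixth arrival falls in the interval iff at least 6 events occur there: P(S_6 ≤ t) = P(N ≥ 6) = 1 − P(N ≤ 5) ≈ 0.6993.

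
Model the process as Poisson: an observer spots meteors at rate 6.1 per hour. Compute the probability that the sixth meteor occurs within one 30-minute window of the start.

Over the interval, μ = 6.1 × 0.5 = 3.05 (a 30-minute window = 0.5 hours).
The sixth arrival falls in the interval iff at least 6 events occur there: P(S_6 ≤ t) = P(N ≥ 6) = 1 − P(N ≤ 5) ≈ 0.0890.

0.0890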